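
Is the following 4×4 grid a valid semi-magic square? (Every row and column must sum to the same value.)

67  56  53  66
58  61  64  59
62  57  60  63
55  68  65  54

Row 1: 67 + 56 + 53 + 66 = 242.
Row 2: 58 + 61 + 64 + 59 = 242.
Row 3: 62 + 57 + 60 + 63 = 242.
Row 4: 55 + 68 + 65 + 54 = 242.
Column 1: 67 + 58 + 62 + 55 = 242.
Column 2: 56 + 61 + 57 + 68 = 242.
Column 3: 53 + 64 + 60 + 65 = 242.
Column 4: 66 + 59 + 63 + 54 = 242.
All lines sum to 242.

Yes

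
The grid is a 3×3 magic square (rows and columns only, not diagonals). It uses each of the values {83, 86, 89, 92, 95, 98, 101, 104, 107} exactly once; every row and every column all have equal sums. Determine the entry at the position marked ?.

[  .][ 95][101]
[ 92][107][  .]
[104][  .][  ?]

The 9 entries sum to 855, so each line sums to 855/3 = 285.
The remaining cell in row 1 is (1,1) = 285 − 196 = 89.
Row 2: 92 + 107 + ? = 285, so (2,3) = 86.
Column 2: 95 + 107 + ? = 285, so (3,2) = 83.
Column 3: 101 + 86 + ? = 285, so (3,3) = 98.

98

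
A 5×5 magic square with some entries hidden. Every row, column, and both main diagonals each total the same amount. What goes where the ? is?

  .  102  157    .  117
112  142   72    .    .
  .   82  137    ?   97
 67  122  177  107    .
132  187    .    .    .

167

Column 2 is complete and sums to 635; that is the magic constant.
Row 4: 67 + 122 + 177 + 107 + ? = 635, so (4,5) = 162.
From column 3, 635 − (157 + 72 + 137 + 177) gives (5,3) = 92.
Anti-diagonal needs 635; the known cells sum to 508, so (2,4) = 127.
Row 2: 112 + 142 + 72 + 127 + ? = 635, so (2,5) = 182.
Column 5 must total 635; the given cells sum to 558, so (5,5) = 77.
Main diagonal needs 635; the known cells sum to 463, so (1,1) = 172.
Row 1 needs 635; the known cells sum to 548, so (1,4) = 87.
From row 5, 635 − (132 + 187 + 92 + 77) gives (5,4) = 147.
The remaining cell in column 1 is (3,1) = 635 − 483 = 152.
The remaining cell in column 4 is (3,4) = 635 − 468 = 167.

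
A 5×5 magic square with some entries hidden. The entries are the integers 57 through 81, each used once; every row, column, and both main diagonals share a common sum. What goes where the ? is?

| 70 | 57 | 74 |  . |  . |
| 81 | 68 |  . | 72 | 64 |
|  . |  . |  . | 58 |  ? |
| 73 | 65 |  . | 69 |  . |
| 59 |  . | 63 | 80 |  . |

75

The entries are 57 through 81, which sum to 1725, so each line sums to 1725/5 = 345.
The remaining cell in row 2 is (2,3) = 345 − 285 = 60.
Column 1 must total 345; the given cells sum to 283, so (3,1) = 62.
Column 4 needs 345; the known cells sum to 279, so (1,4) = 66.
Using row 1: 70 + 57 + 74 + 66 + ? → (1,5) = 345 − 267 = 78.
Anti-diagonal needs 345; the known cells sum to 274, so (3,3) = 71.
The remaining cell in column 3 is (4,3) = 345 − 268 = 77.
Main diagonal: 70 + 68 + 71 + 69 + ? = 345, so (5,5) = 67.
From row 4, 345 − (73 + 65 + 77 + 69) gives (4,5) = 61.
The remaining cell in row 5 is (5,2) = 345 − 269 = 76.
The remaining cell in column 2 is (3,2) = 345 − 266 = 79.
Column 5 needs 345; the known cells sum to 270, so (3,5) = 75.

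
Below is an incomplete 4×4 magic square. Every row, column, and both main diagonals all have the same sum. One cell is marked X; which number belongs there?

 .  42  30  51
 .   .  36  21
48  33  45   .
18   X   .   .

39

Anti-diagonal is complete and sums to 138; that is the magic constant.
Row 1: 42 + 30 + 51 + ? = 138, so (1,1) = 15.
Row 3 must total 138; the given cells sum to 126, so (3,4) = 12.
Using column 1: 15 + 48 + 18 + ? → (2,1) = 138 − 81 = 57.
Column 3 must total 138; the given cells sum to 111, so (4,3) = 27.
From column 4, 138 − (51 + 21 + 12) gives (4,4) = 54.
Main diagonal needs 138; the known cells sum to 114, so (2,2) = 24.
From row 4, 138 − (18 + 27 + 54) gives (4,2) = 39.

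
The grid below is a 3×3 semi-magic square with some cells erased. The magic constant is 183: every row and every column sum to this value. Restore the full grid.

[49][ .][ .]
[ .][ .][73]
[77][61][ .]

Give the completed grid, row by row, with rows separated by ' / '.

49 69 65 / 57 53 73 / 77 61 45

The remaining cell in row 3 is (3,3) = 183 − 138 = 45.
Column 1 must total 183; the given cells sum to 126, so (2,1) = 57.
Column 3 must total 183; the given cells sum to 118, so (1,3) = 65.
Row 1 must total 183; the given cells sum to 114, so (1,2) = 69.
Using row 2: 57 + 73 + ? → (2,2) = 183 − 130 = 53.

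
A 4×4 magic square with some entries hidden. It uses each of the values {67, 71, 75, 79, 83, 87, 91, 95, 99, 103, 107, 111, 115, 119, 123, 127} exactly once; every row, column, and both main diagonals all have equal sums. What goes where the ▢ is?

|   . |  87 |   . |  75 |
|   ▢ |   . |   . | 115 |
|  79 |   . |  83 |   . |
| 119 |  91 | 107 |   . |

The 16 entries sum to 1552, so each line sums to 1552/4 = 388.
Using row 4: 119 + 91 + 107 + ? → (4,4) = 388 − 317 = 71.
From column 4, 388 − (75 + 115 + 71) gives (3,4) = 127.
Row 3: 79 + 83 + 127 + ? = 388, so (3,2) = 99.
Using column 2: 87 + 99 + 91 + ? → (2,2) = 388 − 277 = 111.
The remaining cell in main diagonal is (1,1) = 388 − 265 = 123.
Anti-diagonal needs 388; the known cells sum to 293, so (2,3) = 95.
The remaining cell in row 1 is (1,3) = 388 − 285 = 103.
From row 2, 388 − (111 + 95 + 115) gives (2,1) = 67.

67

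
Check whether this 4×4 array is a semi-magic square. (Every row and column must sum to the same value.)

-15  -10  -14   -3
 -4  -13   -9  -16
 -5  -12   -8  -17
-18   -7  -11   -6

Yes

Row 1: -15 + (-10) + (-14) + (-3) = -42.
Row 2: -4 + (-13) + (-9) + (-16) = -42.
Row 3: -5 + (-12) + (-8) + (-17) = -42.
Row 4: -18 + (-7) + (-11) + (-6) = -42.
Column 1: -15 + (-4) + (-5) + (-18) = -42.
Column 2: -10 + (-13) + (-12) + (-7) = -42.
Column 3: -14 + (-9) + (-8) + (-11) = -42.
Column 4: -3 + (-16) + (-17) + (-6) = -42.
All lines sum to -42.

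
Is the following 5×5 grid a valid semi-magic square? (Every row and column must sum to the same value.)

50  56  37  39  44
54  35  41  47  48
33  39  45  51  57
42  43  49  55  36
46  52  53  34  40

No — row 1 sums to 226 but row 2 sums to 225.

Row 1: 50 + 56 + 37 + 39 + 44 = 226.
Row 2: 54 + 35 + 41 + 47 + 48 = 225.
Row 3: 33 + 39 + 45 + 51 + 57 = 225.
Row 4: 42 + 43 + 49 + 55 + 36 = 225.
Row 5: 46 + 52 + 53 + 34 + 40 = 225.
Column 1: 50 + 54 + 33 + 42 + 46 = 225.
Column 2: 56 + 35 + 39 + 43 + 52 = 225.
Column 3: 37 + 41 + 45 + 49 + 53 = 225.
Column 4: 39 + 47 + 51 + 55 + 34 = 226.
Column 5: 44 + 48 + 57 + 36 + 40 = 225.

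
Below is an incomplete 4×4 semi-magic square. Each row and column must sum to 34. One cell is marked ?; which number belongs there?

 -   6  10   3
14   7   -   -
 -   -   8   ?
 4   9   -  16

13

Using row 1: 6 + 10 + 3 + ? → (1,1) = 34 − 19 = 15.
Using row 4: 4 + 9 + 16 + ? → (4,3) = 34 − 29 = 5.
From column 1, 34 − (15 + 14 + 4) gives (3,1) = 1.
Column 2: 6 + 7 + 9 + ? = 34, so (3,2) = 12.
Using column 3: 10 + 8 + 5 + ? → (2,3) = 34 − 23 = 11.
Row 2: 14 + 7 + 11 + ? = 34, so (2,4) = 2.
Row 3: 1 + 12 + 8 + ? = 34, so (3,4) = 13.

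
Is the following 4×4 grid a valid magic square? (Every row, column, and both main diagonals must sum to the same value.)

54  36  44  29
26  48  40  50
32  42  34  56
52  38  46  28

No — row 1 sums to 163 but main diagonal sums to 164.

Row 1: 54 + 36 + 44 + 29 = 163.
Row 2: 26 + 48 + 40 + 50 = 164.
Row 3: 32 + 42 + 34 + 56 = 164.
Row 4: 52 + 38 + 46 + 28 = 164.
Column 1: 54 + 26 + 32 + 52 = 164.
Column 2: 36 + 48 + 42 + 38 = 164.
Column 3: 44 + 40 + 34 + 46 = 164.
Column 4: 29 + 50 + 56 + 28 = 163.
Main diagonal: 54 + 48 + 34 + 28 = 164.
Anti-diagonal: 29 + 40 + 42 + 52 = 163.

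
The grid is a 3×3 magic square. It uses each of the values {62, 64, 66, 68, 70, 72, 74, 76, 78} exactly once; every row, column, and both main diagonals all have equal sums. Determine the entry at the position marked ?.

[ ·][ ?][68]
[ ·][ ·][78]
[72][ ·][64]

The 9 entries sum to 630, so each line sums to 630/3 = 210.
The remaining cell in row 3 is (3,2) = 210 − 136 = 74.
Anti-diagonal: 68 + 72 + ? = 210, so (2,2) = 70.
Row 2 needs 210; the known cells sum to 148, so (2,1) = 62.
Column 1 needs 210; the known cells sum to 134, so (1,1) = 76.
The remaining cell in column 2 is (1,2) = 210 − 144 = 66.

66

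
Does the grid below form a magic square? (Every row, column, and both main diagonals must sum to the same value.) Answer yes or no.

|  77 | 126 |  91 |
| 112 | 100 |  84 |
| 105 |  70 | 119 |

No — main diagonal sums to 296 but row 3 sums to 294.

Row 1: 77 + 126 + 91 = 294.
Row 2: 112 + 100 + 84 = 296.
Row 3: 105 + 70 + 119 = 294.
Column 1: 77 + 112 + 105 = 294.
Column 2: 126 + 100 + 70 = 296.
Column 3: 91 + 84 + 119 = 294.
Main diagonal: 77 + 100 + 119 = 296.
Anti-diagonal: 91 + 100 + 105 = 296.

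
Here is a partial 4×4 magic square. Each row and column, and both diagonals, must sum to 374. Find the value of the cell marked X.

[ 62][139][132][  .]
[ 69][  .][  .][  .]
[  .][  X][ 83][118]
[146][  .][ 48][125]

76

From row 1, 374 − (62 + 139 + 132) gives (1,4) = 41.
From row 4, 374 − (146 + 48 + 125) gives (4,2) = 55.
Column 1 must total 374; the given cells sum to 277, so (3,1) = 97.
From column 3, 374 − (132 + 83 + 48) gives (2,3) = 111.
Using column 4: 41 + 118 + 125 + ? → (2,4) = 374 − 284 = 90.
Using main diagonal: 62 + 83 + 125 + ? → (2,2) = 374 − 270 = 104.
Using anti-diagonal: 41 + 111 + 146 + ? → (3,2) = 374 − 298 = 76.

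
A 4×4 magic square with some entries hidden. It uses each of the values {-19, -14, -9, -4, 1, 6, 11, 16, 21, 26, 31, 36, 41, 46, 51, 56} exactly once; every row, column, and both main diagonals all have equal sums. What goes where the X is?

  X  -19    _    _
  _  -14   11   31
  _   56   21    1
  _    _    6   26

41

The 16 entries sum to 296, so each line sums to 296/4 = 74.
The remaining cell in row 2 is (2,1) = 74 − 28 = 46.
Row 3: 56 + 21 + 1 + ? = 74, so (3,1) = -4.
Column 2 needs 74; the known cells sum to 23, so (4,2) = 51.
Using column 3: 11 + 21 + 6 + ? → (1,3) = 74 − 38 = 36.
Column 4 must total 74; the given cells sum to 58, so (1,4) = 16.
Main diagonal must total 74; the given cells sum to 33, so (1,1) = 41.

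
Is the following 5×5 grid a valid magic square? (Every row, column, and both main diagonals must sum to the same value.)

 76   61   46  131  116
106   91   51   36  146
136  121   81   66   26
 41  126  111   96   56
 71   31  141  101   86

Row 1: 76 + 61 + 46 + 131 + 116 = 430.
Row 2: 106 + 91 + 51 + 36 + 146 = 430.
Row 3: 136 + 121 + 81 + 66 + 26 = 430.
Row 4: 41 + 126 + 111 + 96 + 56 = 430.
Row 5: 71 + 31 + 141 + 101 + 86 = 430.
Column 1: 76 + 106 + 136 + 41 + 71 = 430.
Column 2: 61 + 91 + 121 + 126 + 31 = 430.
Column 3: 46 + 51 + 81 + 111 + 141 = 430.
Column 4: 131 + 36 + 66 + 96 + 101 = 430.
Column 5: 116 + 146 + 26 + 56 + 86 = 430.
Main diagonal: 76 + 91 + 81 + 96 + 86 = 430.
Anti-diagonal: 116 + 36 + 81 + 126 + 71 = 430.
All lines sum to 430.

Yes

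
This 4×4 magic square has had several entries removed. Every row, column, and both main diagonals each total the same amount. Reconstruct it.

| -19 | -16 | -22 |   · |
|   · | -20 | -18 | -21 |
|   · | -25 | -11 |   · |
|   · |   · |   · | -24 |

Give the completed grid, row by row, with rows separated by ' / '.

Main diagonal is already complete: -19 + -20 + -11 + -24 = -74, so that is the magic constant.
The remaining cell in row 1 is (1,4) = -74 − (-57) = -17.
Row 2: -20 + (-18) + (-21) + ? = -74, so (2,1) = -15.
Column 2 needs -74; the known cells sum to -61, so (4,2) = -13.
Column 3 needs -74; the known cells sum to -51, so (4,3) = -23.
The remaining cell in column 4 is (3,4) = -74 − (-62) = -12.
Anti-diagonal must total -74; the given cells sum to -60, so (4,1) = -14.
Row 3 must total -74; the given cells sum to -48, so (3,1) = -26.

-19 -16 -22 -17 / -15 -20 -18 -21 / -26 -25 -11 -12 / -14 -13 -23 -24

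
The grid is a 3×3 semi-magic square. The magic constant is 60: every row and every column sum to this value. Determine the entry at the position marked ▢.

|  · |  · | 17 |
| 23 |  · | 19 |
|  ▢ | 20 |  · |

Row 2 must total 60; the given cells sum to 42, so (2,2) = 18.
The remaining cell in column 2 is (1,2) = 60 − 38 = 22.
Using column 3: 17 + 19 + ? → (3,3) = 60 − 36 = 24.
Row 1 must total 60; the given cells sum to 39, so (1,1) = 21.
Row 3: 20 + 24 + ? = 60, so (3,1) = 16.

16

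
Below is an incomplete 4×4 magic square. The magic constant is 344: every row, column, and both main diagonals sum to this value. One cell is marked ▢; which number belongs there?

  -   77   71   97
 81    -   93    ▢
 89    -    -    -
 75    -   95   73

Row 1: 77 + 71 + 97 + ? = 344, so (1,1) = 99.
Row 4 must total 344; the given cells sum to 243, so (4,2) = 101.
Column 3: 71 + 93 + 95 + ? = 344, so (3,3) = 85.
From main diagonal, 344 − (99 + 85 + 73) gives (2,2) = 87.
From anti-diagonal, 344 − (97 + 93 + 75) gives (3,2) = 79.
Row 2 needs 344; the known cells sum to 261, so (2,4) = 83.

83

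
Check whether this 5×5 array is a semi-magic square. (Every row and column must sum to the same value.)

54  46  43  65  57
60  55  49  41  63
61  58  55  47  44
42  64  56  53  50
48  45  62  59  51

Row 1: 54 + 46 + 43 + 65 + 57 = 265.
Row 2: 60 + 55 + 49 + 41 + 63 = 268.
Row 3: 61 + 58 + 55 + 47 + 44 = 265.
Row 4: 42 + 64 + 56 + 53 + 50 = 265.
Row 5: 48 + 45 + 62 + 59 + 51 = 265.
Column 1: 54 + 60 + 61 + 42 + 48 = 265.
Column 2: 46 + 55 + 58 + 64 + 45 = 268.
Column 3: 43 + 49 + 55 + 56 + 62 = 265.
Column 4: 65 + 41 + 47 + 53 + 59 = 265.
Column 5: 57 + 63 + 44 + 50 + 51 = 265.

No — column 2 sums to 268 but column 4 sums to 265.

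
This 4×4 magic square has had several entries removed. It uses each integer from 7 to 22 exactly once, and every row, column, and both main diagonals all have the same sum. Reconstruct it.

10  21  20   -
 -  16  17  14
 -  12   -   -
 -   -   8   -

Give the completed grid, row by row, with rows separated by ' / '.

10 21 20 7 / 11 16 17 14 / 15 12 13 18 / 22 9 8 19

The entries are 7 through 22, which sum to 232, so each line sums to 232/4 = 58.
Row 1: 10 + 21 + 20 + ? = 58, so (1,4) = 7.
Row 2 must total 58; the given cells sum to 47, so (2,1) = 11.
Column 2 needs 58; the known cells sum to 49, so (4,2) = 9.
The remaining cell in column 3 is (3,3) = 58 − 45 = 13.
Main diagonal needs 58; the known cells sum to 39, so (4,4) = 19.
Using anti-diagonal: 7 + 17 + 12 + ? → (4,1) = 58 − 36 = 22.
Column 1 needs 58; the known cells sum to 43, so (3,1) = 15.
From column 4, 58 − (7 + 14 + 19) gives (3,4) = 18.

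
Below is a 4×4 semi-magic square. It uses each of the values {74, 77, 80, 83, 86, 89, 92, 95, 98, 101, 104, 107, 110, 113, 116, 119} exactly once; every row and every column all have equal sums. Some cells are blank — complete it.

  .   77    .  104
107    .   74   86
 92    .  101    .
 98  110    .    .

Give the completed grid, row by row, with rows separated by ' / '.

The 16 entries sum to 1544, so each line sums to 1544/4 = 386.
The remaining cell in row 2 is (2,2) = 386 − 267 = 119.
Using column 1: 107 + 92 + 98 + ? → (1,1) = 386 − 297 = 89.
Using column 2: 77 + 119 + 110 + ? → (3,2) = 386 − 306 = 80.
Using row 1: 89 + 77 + 104 + ? → (1,3) = 386 − 270 = 116.
From row 3, 386 − (92 + 80 + 101) gives (3,4) = 113.
Column 3: 116 + 74 + 101 + ? = 386, so (4,3) = 95.
Column 4 must total 386; the given cells sum to 303, so (4,4) = 83.

89 77 116 104 / 107 119 74 86 / 92 80 101 113 / 98 110 95 83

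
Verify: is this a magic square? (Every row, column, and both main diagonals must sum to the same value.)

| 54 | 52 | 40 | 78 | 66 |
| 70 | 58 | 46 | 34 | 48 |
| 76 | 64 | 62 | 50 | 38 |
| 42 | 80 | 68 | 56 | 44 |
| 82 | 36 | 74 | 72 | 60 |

No — row 3 sums to 290 but row 5 sums to 324.

Row 1: 54 + 52 + 40 + 78 + 66 = 290.
Row 2: 70 + 58 + 46 + 34 + 48 = 256.
Row 3: 76 + 64 + 62 + 50 + 38 = 290.
Row 4: 42 + 80 + 68 + 56 + 44 = 290.
Row 5: 82 + 36 + 74 + 72 + 60 = 324.
Column 1: 54 + 70 + 76 + 42 + 82 = 324.
Column 2: 52 + 58 + 64 + 80 + 36 = 290.
Column 3: 40 + 46 + 62 + 68 + 74 = 290.
Column 4: 78 + 34 + 50 + 56 + 72 = 290.
Column 5: 66 + 48 + 38 + 44 + 60 = 256.
Main diagonal: 54 + 58 + 62 + 56 + 60 = 290.
Anti-diagonal: 66 + 34 + 62 + 80 + 82 = 324.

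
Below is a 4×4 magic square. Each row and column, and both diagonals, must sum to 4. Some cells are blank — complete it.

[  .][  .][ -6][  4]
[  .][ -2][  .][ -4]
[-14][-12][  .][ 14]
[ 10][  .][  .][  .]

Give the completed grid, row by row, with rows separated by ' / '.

0 6 -6 4 / 8 -2 2 -4 / -14 -12 16 14 / 10 12 -8 -10

Row 3 needs 4; the known cells sum to -12, so (3,3) = 16.
Column 4: 4 + (-4) + 14 + ? = 4, so (4,4) = -10.
From main diagonal, 4 − (-2 + 16 + (-10)) gives (1,1) = 0.
Using anti-diagonal: 4 + (-12) + 10 + ? → (2,3) = 4 − 2 = 2.
Row 1: 0 + (-6) + 4 + ? = 4, so (1,2) = 6.
Row 2 must total 4; the given cells sum to -4, so (2,1) = 8.
Column 2 needs 4; the known cells sum to -8, so (4,2) = 12.
From column 3, 4 − (-6 + 2 + 16) gives (4,3) = -8.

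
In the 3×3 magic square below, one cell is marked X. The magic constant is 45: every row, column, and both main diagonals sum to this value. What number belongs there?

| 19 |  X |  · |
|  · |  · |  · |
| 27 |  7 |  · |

Row 3 needs 45; the known cells sum to 34, so (3,3) = 11.
From column 1, 45 − (19 + 27) gives (2,1) = -1.
Main diagonal needs 45; the known cells sum to 30, so (2,2) = 15.
Anti-diagonal must total 45; the given cells sum to 42, so (1,3) = 3.
Row 1: 19 + 3 + ? = 45, so (1,2) = 23.

23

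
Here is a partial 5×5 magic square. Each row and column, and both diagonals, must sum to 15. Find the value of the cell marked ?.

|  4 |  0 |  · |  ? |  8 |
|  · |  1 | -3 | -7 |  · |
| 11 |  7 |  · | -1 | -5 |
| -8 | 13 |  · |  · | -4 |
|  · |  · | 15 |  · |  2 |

12

Row 3 needs 15; the known cells sum to 12, so (3,3) = 3.
Using column 2: 0 + 1 + 7 + 13 + ? → (5,2) = 15 − 21 = -6.
The remaining cell in column 5 is (2,5) = 15 − 1 = 14.
Using main diagonal: 4 + 1 + 3 + 2 + ? → (4,4) = 15 − 10 = 5.
The remaining cell in anti-diagonal is (5,1) = 15 − 17 = -2.
Row 2: 1 + (-3) + (-7) + 14 + ? = 15, so (2,1) = 10.
Row 4: -8 + 13 + 5 + (-4) + ? = 15, so (4,3) = 9.
Row 5 needs 15; the known cells sum to 9, so (5,4) = 6.
Using column 3: -3 + 3 + 9 + 15 + ? → (1,3) = 15 − 24 = -9.
Column 4: -7 + (-1) + 5 + 6 + ? = 15, so (1,4) = 12.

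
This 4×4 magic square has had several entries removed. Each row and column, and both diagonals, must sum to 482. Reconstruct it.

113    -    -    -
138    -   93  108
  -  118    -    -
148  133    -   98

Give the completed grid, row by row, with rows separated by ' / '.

113 88 158 123 / 138 143 93 108 / 83 118 128 153 / 148 133 103 98

Using row 2: 138 + 93 + 108 + ? → (2,2) = 482 − 339 = 143.
The remaining cell in row 4 is (4,3) = 482 − 379 = 103.
Column 1 needs 482; the known cells sum to 399, so (3,1) = 83.
Column 2 needs 482; the known cells sum to 394, so (1,2) = 88.
Main diagonal: 113 + 143 + 98 + ? = 482, so (3,3) = 128.
The remaining cell in anti-diagonal is (1,4) = 482 − 359 = 123.
Row 1 needs 482; the known cells sum to 324, so (1,3) = 158.
From row 3, 482 − (83 + 118 + 128) gives (3,4) = 153.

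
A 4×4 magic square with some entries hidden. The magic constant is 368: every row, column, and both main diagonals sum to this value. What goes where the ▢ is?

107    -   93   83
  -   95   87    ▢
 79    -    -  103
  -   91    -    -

The remaining cell in row 1 is (1,2) = 368 − 283 = 85.
Column 2: 85 + 95 + 91 + ? = 368, so (3,2) = 97.
From anti-diagonal, 368 − (83 + 87 + 97) gives (4,1) = 101.
Row 3 needs 368; the known cells sum to 279, so (3,3) = 89.
Column 1 needs 368; the known cells sum to 287, so (2,1) = 81.
Column 3: 93 + 87 + 89 + ? = 368, so (4,3) = 99.
From main diagonal, 368 − (107 + 95 + 89) gives (4,4) = 77.
The remaining cell in row 2 is (2,4) = 368 − 263 = 105.

105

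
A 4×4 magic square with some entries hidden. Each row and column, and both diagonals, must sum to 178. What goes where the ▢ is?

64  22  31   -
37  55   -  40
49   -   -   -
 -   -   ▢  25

The remaining cell in row 1 is (1,4) = 178 − 117 = 61.
Row 2 must total 178; the given cells sum to 132, so (2,3) = 46.
Using column 1: 64 + 37 + 49 + ? → (4,1) = 178 − 150 = 28.
Column 4 must total 178; the given cells sum to 126, so (3,4) = 52.
From main diagonal, 178 − (64 + 55 + 25) gives (3,3) = 34.
Anti-diagonal must total 178; the given cells sum to 135, so (3,2) = 43.
Column 2 must total 178; the given cells sum to 120, so (4,2) = 58.
Column 3 must total 178; the given cells sum to 111, so (4,3) = 67.

67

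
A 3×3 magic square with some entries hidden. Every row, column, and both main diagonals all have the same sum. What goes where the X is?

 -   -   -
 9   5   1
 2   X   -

7

Row 2 is complete and sums to 15; that is the magic constant.
Column 1: 9 + 2 + ? = 15, so (1,1) = 4.
Main diagonal needs 15; the known cells sum to 9, so (3,3) = 6.
Anti-diagonal: 5 + 2 + ? = 15, so (1,3) = 8.
Row 1 must total 15; the given cells sum to 12, so (1,2) = 3.
Row 3 needs 15; the known cells sum to 8, so (3,2) = 7.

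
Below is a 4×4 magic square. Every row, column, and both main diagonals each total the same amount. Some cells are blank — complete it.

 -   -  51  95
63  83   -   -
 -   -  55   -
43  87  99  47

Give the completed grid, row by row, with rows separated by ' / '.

91 39 51 95 / 63 83 71 59 / 79 67 55 75 / 43 87 99 47

Row 4 is already complete: 43 + 87 + 99 + 47 = 276, so that is the magic constant.
The remaining cell in column 3 is (2,3) = 276 − 205 = 71.
From main diagonal, 276 − (83 + 55 + 47) gives (1,1) = 91.
From anti-diagonal, 276 − (95 + 71 + 43) gives (3,2) = 67.
Using row 1: 91 + 51 + 95 + ? → (1,2) = 276 − 237 = 39.
Row 2 must total 276; the given cells sum to 217, so (2,4) = 59.
Column 1: 91 + 63 + 43 + ? = 276, so (3,1) = 79.
From column 4, 276 − (95 + 59 + 47) gives (3,4) = 75.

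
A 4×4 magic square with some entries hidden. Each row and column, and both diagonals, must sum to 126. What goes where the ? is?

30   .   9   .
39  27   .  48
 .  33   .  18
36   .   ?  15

51

From row 2, 126 − (39 + 27 + 48) gives (2,3) = 12.
From column 1, 126 − (30 + 39 + 36) gives (3,1) = 21.
From column 4, 126 − (48 + 18 + 15) gives (1,4) = 45.
Using main diagonal: 30 + 27 + 15 + ? → (3,3) = 126 − 72 = 54.
Using row 1: 30 + 9 + 45 + ? → (1,2) = 126 − 84 = 42.
The remaining cell in column 2 is (4,2) = 126 − 102 = 24.
Column 3 must total 126; the given cells sum to 75, so (4,3) = 51.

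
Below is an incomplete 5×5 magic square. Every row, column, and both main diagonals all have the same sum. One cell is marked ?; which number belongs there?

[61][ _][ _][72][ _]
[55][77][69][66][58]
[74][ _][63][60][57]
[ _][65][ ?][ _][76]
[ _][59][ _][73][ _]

62

Row 2 is complete and sums to 325; that is the magic constant.
Row 3 must total 325; the given cells sum to 254, so (3,2) = 71.
The remaining cell in column 2 is (1,2) = 325 − 272 = 53.
Column 4 needs 325; the known cells sum to 271, so (4,4) = 54.
From main diagonal, 325 − (61 + 77 + 63 + 54) gives (5,5) = 70.
From column 5, 325 − (58 + 57 + 76 + 70) gives (1,5) = 64.
The remaining cell in anti-diagonal is (5,1) = 325 − 258 = 67.
Row 1 must total 325; the given cells sum to 250, so (1,3) = 75.
From row 5, 325 − (67 + 59 + 73 + 70) gives (5,3) = 56.
Column 1 must total 325; the given cells sum to 257, so (4,1) = 68.
Column 3 needs 325; the known cells sum to 263, so (4,3) = 62.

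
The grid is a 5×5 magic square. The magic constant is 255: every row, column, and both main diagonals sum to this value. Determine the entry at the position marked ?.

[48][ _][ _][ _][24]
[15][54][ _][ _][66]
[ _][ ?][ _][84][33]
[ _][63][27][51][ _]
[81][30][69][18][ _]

21

The remaining cell in row 5 is (5,5) = 255 − 198 = 57.
Column 5 needs 255; the known cells sum to 180, so (4,5) = 75.
Main diagonal needs 255; the known cells sum to 210, so (3,3) = 45.
From anti-diagonal, 255 − (24 + 45 + 63 + 81) gives (2,4) = 42.
From row 2, 255 − (15 + 54 + 42 + 66) gives (2,3) = 78.
Using row 4: 63 + 27 + 51 + 75 + ? → (4,1) = 255 − 216 = 39.
From column 1, 255 − (48 + 15 + 39 + 81) gives (3,1) = 72.
Using column 3: 78 + 45 + 27 + 69 + ? → (1,3) = 255 − 219 = 36.
Column 4 must total 255; the given cells sum to 195, so (1,4) = 60.
From row 1, 255 − (48 + 36 + 60 + 24) gives (1,2) = 87.
The remaining cell in row 3 is (3,2) = 255 − 234 = 21.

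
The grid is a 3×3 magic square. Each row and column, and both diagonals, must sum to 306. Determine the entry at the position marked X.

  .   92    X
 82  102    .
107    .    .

Row 2 needs 306; the known cells sum to 184, so (2,3) = 122.
The remaining cell in column 1 is (1,1) = 306 − 189 = 117.
Column 2 needs 306; the known cells sum to 194, so (3,2) = 112.
From main diagonal, 306 − (117 + 102) gives (3,3) = 87.
From anti-diagonal, 306 − (102 + 107) gives (1,3) = 97.

97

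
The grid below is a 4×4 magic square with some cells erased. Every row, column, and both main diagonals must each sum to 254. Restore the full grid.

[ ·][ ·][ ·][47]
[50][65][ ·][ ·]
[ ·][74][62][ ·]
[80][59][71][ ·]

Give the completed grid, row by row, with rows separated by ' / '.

83 56 68 47 / 50 65 53 86 / 41 74 62 77 / 80 59 71 44

Row 4: 80 + 59 + 71 + ? = 254, so (4,4) = 44.
Using column 2: 65 + 74 + 59 + ? → (1,2) = 254 − 198 = 56.
Using main diagonal: 65 + 62 + 44 + ? → (1,1) = 254 − 171 = 83.
Anti-diagonal needs 254; the known cells sum to 201, so (2,3) = 53.
Row 1 must total 254; the given cells sum to 186, so (1,3) = 68.
Using row 2: 50 + 65 + 53 + ? → (2,4) = 254 − 168 = 86.
Column 1 needs 254; the known cells sum to 213, so (3,1) = 41.
Column 4: 47 + 86 + 44 + ? = 254, so (3,4) = 77.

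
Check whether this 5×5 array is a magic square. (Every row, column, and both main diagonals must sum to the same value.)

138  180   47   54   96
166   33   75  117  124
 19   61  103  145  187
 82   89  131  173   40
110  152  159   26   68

Yes

Row 1: 138 + 180 + 47 + 54 + 96 = 515.
Row 2: 166 + 33 + 75 + 117 + 124 = 515.
Row 3: 19 + 61 + 103 + 145 + 187 = 515.
Row 4: 82 + 89 + 131 + 173 + 40 = 515.
Row 5: 110 + 152 + 159 + 26 + 68 = 515.
Column 1: 138 + 166 + 19 + 82 + 110 = 515.
Column 2: 180 + 33 + 61 + 89 + 152 = 515.
Column 3: 47 + 75 + 103 + 131 + 159 = 515.
Column 4: 54 + 117 + 145 + 173 + 26 = 515.
Column 5: 96 + 124 + 187 + 40 + 68 = 515.
Main diagonal: 138 + 33 + 103 + 173 + 68 = 515.
Anti-diagonal: 96 + 117 + 103 + 89 + 110 = 515.
All lines sum to 515.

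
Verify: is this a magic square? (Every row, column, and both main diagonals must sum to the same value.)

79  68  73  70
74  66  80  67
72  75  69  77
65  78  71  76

No — row 4 sums to 290 but column 2 sums to 287.

Row 1: 79 + 68 + 73 + 70 = 290.
Row 2: 74 + 66 + 80 + 67 = 287.
Row 3: 72 + 75 + 69 + 77 = 293.
Row 4: 65 + 78 + 71 + 76 = 290.
Column 1: 79 + 74 + 72 + 65 = 290.
Column 2: 68 + 66 + 75 + 78 = 287.
Column 3: 73 + 80 + 69 + 71 = 293.
Column 4: 70 + 67 + 77 + 76 = 290.
Main diagonal: 79 + 66 + 69 + 76 = 290.
Anti-diagonal: 70 + 80 + 75 + 65 = 290.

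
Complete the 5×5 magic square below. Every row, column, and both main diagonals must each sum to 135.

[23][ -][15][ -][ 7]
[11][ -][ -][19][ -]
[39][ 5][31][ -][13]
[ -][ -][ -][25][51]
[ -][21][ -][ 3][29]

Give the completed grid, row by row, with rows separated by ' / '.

The remaining cell in row 3 is (3,4) = 135 − 88 = 47.
Using column 4: 19 + 47 + 25 + 3 + ? → (1,4) = 135 − 94 = 41.
From column 5, 135 − (7 + 13 + 51 + 29) gives (2,5) = 35.
From main diagonal, 135 − (23 + 31 + 25 + 29) gives (2,2) = 27.
The remaining cell in row 1 is (1,2) = 135 − 86 = 49.
From row 2, 135 − (11 + 27 + 19 + 35) gives (2,3) = 43.
The remaining cell in column 2 is (4,2) = 135 − 102 = 33.
Anti-diagonal needs 135; the known cells sum to 90, so (5,1) = 45.
The remaining cell in row 5 is (5,3) = 135 − 98 = 37.
Column 1 needs 135; the known cells sum to 118, so (4,1) = 17.
Using column 3: 15 + 43 + 31 + 37 + ? → (4,3) = 135 − 126 = 9.

23 49 15 41 7 / 11 27 43 19 35 / 39 5 31 47 13 / 17 33 9 25 51 / 45 21 37 3 29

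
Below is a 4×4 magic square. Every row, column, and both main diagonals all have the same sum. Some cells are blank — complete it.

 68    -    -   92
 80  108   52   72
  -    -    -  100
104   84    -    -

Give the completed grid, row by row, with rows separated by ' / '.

68 56 96 92 / 80 108 52 72 / 60 64 88 100 / 104 84 76 48

Row 2 is already complete: 80 + 108 + 52 + 72 = 312, so that is the magic constant.
The remaining cell in column 1 is (3,1) = 312 − 252 = 60.
The remaining cell in column 4 is (4,4) = 312 − 264 = 48.
The remaining cell in main diagonal is (3,3) = 312 − 224 = 88.
From anti-diagonal, 312 − (92 + 52 + 104) gives (3,2) = 64.
Row 4 needs 312; the known cells sum to 236, so (4,3) = 76.
Column 2 needs 312; the known cells sum to 256, so (1,2) = 56.
The remaining cell in column 3 is (1,3) = 312 − 216 = 96.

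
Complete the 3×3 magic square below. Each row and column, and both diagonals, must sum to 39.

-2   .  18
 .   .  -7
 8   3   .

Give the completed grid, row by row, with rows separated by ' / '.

The remaining cell in row 1 is (1,2) = 39 − 16 = 23.
From row 3, 39 − (8 + 3) gives (3,3) = 28.
Column 1: -2 + 8 + ? = 39, so (2,1) = 33.
Column 2 needs 39; the known cells sum to 26, so (2,2) = 13.

-2 23 18 / 33 13 -7 / 8 3 28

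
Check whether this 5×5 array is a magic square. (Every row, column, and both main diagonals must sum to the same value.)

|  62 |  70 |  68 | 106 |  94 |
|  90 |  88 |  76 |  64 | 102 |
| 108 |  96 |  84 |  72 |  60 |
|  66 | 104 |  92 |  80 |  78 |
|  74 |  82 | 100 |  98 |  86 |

Row 1: 62 + 70 + 68 + 106 + 94 = 400.
Row 2: 90 + 88 + 76 + 64 + 102 = 420.
Row 3: 108 + 96 + 84 + 72 + 60 = 420.
Row 4: 66 + 104 + 92 + 80 + 78 = 420.
Row 5: 74 + 82 + 100 + 98 + 86 = 440.
Column 1: 62 + 90 + 108 + 66 + 74 = 400.
Column 2: 70 + 88 + 96 + 104 + 82 = 440.
Column 3: 68 + 76 + 84 + 92 + 100 = 420.
Column 4: 106 + 64 + 72 + 80 + 98 = 420.
Column 5: 94 + 102 + 60 + 78 + 86 = 420.
Main diagonal: 62 + 88 + 84 + 80 + 86 = 400.
Anti-diagonal: 94 + 64 + 84 + 104 + 74 = 420.

No — column 5 sums to 420 but row 1 sums to 400.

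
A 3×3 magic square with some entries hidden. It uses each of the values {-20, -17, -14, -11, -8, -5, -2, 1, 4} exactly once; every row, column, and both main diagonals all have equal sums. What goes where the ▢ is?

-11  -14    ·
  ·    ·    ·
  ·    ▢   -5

The 9 entries sum to -72, so each line sums to -72/3 = -24.
From row 1, -24 − (-11 + (-14)) gives (1,3) = 1.
Column 3 needs -24; the known cells sum to -4, so (2,3) = -20.
From main diagonal, -24 − (-11 + (-5)) gives (2,2) = -8.
Using anti-diagonal: 1 + (-8) + ? → (3,1) = -24 − (-7) = -17.
Using row 2: -8 + (-20) + ? → (2,1) = -24 − (-28) = 4.
The remaining cell in row 3 is (3,2) = -24 − (-22) = -2.

-2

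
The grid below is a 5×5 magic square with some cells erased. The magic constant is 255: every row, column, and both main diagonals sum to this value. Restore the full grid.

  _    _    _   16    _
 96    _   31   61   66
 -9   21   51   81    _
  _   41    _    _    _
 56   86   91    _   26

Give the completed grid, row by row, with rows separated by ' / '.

76 106 11 16 46 / 96 1 31 61 66 / -9 21 51 81 111 / 36 41 71 101 6 / 56 86 91 -4 26

Row 2: 96 + 31 + 61 + 66 + ? = 255, so (2,2) = 1.
The remaining cell in row 3 is (3,5) = 255 − 144 = 111.
Row 5 needs 255; the known cells sum to 259, so (5,4) = -4.
Column 2: 1 + 21 + 41 + 86 + ? = 255, so (1,2) = 106.
The remaining cell in column 4 is (4,4) = 255 − 154 = 101.
Using main diagonal: 1 + 51 + 101 + 26 + ? → (1,1) = 255 − 179 = 76.
Anti-diagonal needs 255; the known cells sum to 209, so (1,5) = 46.
Row 1 must total 255; the given cells sum to 244, so (1,3) = 11.
From column 1, 255 − (76 + 96 + (-9) + 56) gives (4,1) = 36.
Using column 3: 11 + 31 + 51 + 91 + ? → (4,3) = 255 − 184 = 71.
Column 5: 46 + 66 + 111 + 26 + ? = 255, so (4,5) = 6.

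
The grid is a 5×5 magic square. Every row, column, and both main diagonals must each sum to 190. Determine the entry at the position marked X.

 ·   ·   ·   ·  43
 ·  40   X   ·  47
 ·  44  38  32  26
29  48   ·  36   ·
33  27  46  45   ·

34

The remaining cell in row 3 is (3,1) = 190 − 140 = 50.
From row 5, 190 − (33 + 27 + 46 + 45) gives (5,5) = 39.
The remaining cell in column 2 is (1,2) = 190 − 159 = 31.
Column 5 must total 190; the given cells sum to 155, so (4,5) = 35.
Main diagonal needs 190; the known cells sum to 153, so (1,1) = 37.
Anti-diagonal: 43 + 38 + 48 + 33 + ? = 190, so (2,4) = 28.
The remaining cell in row 4 is (4,3) = 190 − 148 = 42.
Column 1 must total 190; the given cells sum to 149, so (2,1) = 41.
Column 4 needs 190; the known cells sum to 141, so (1,4) = 49.
Row 1 must total 190; the given cells sum to 160, so (1,3) = 30.
Using row 2: 41 + 40 + 28 + 47 + ? → (2,3) = 190 − 156 = 34.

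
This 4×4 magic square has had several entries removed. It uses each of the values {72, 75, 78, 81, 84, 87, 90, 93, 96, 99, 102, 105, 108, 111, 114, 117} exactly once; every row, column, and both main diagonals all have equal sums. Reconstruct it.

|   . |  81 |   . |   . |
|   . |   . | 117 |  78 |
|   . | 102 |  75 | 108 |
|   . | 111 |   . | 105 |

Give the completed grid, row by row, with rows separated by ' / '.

114 81 96 87 / 99 84 117 78 / 93 102 75 108 / 72 111 90 105

The 16 entries sum to 1512, so each line sums to 1512/4 = 378.
Row 3 needs 378; the known cells sum to 285, so (3,1) = 93.
Using column 2: 81 + 102 + 111 + ? → (2,2) = 378 − 294 = 84.
The remaining cell in column 4 is (1,4) = 378 − 291 = 87.
Main diagonal: 84 + 75 + 105 + ? = 378, so (1,1) = 114.
Using anti-diagonal: 87 + 117 + 102 + ? → (4,1) = 378 − 306 = 72.
From row 1, 378 − (114 + 81 + 87) gives (1,3) = 96.
Row 2: 84 + 117 + 78 + ? = 378, so (2,1) = 99.
Row 4 needs 378; the known cells sum to 288, so (4,3) = 90.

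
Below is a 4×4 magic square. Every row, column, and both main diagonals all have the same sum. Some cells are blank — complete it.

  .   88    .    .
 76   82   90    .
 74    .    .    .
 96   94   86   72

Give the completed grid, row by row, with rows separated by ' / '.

102 88 80 78 / 76 82 90 100 / 74 84 92 98 / 96 94 86 72

Row 4 is already complete: 96 + 94 + 86 + 72 = 348, so that is the magic constant.
Row 2 needs 348; the known cells sum to 248, so (2,4) = 100.
Using column 1: 76 + 74 + 96 + ? → (1,1) = 348 − 246 = 102.
Column 2 must total 348; the given cells sum to 264, so (3,2) = 84.
Main diagonal: 102 + 82 + 72 + ? = 348, so (3,3) = 92.
Anti-diagonal must total 348; the given cells sum to 270, so (1,4) = 78.
Using row 1: 102 + 88 + 78 + ? → (1,3) = 348 − 268 = 80.
From row 3, 348 − (74 + 84 + 92) gives (3,4) = 98.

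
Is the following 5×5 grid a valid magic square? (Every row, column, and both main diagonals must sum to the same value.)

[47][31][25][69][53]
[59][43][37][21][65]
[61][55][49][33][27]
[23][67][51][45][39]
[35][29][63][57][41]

Row 1: 47 + 31 + 25 + 69 + 53 = 225.
Row 2: 59 + 43 + 37 + 21 + 65 = 225.
Row 3: 61 + 55 + 49 + 33 + 27 = 225.
Row 4: 23 + 67 + 51 + 45 + 39 = 225.
Row 5: 35 + 29 + 63 + 57 + 41 = 225.
Column 1: 47 + 59 + 61 + 23 + 35 = 225.
Column 2: 31 + 43 + 55 + 67 + 29 = 225.
Column 3: 25 + 37 + 49 + 51 + 63 = 225.
Column 4: 69 + 21 + 33 + 45 + 57 = 225.
Column 5: 53 + 65 + 27 + 39 + 41 = 225.
Main diagonal: 47 + 43 + 49 + 45 + 41 = 225.
Anti-diagonal: 53 + 21 + 49 + 67 + 35 = 225.
All lines sum to 225.

Yes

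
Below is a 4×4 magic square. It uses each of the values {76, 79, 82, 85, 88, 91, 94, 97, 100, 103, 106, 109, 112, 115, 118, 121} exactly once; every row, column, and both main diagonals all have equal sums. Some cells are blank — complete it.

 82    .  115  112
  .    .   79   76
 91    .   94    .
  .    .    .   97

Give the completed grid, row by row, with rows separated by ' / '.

82 85 115 112 / 118 121 79 76 / 91 100 94 109 / 103 88 106 97

The 16 entries sum to 1576, so each line sums to 1576/4 = 394.
Row 1 must total 394; the given cells sum to 309, so (1,2) = 85.
Column 3 must total 394; the given cells sum to 288, so (4,3) = 106.
Using column 4: 112 + 76 + 97 + ? → (3,4) = 394 − 285 = 109.
From main diagonal, 394 − (82 + 94 + 97) gives (2,2) = 121.
Row 2 needs 394; the known cells sum to 276, so (2,1) = 118.
From row 3, 394 − (91 + 94 + 109) gives (3,2) = 100.
From column 1, 394 − (82 + 118 + 91) gives (4,1) = 103.
From column 2, 394 − (85 + 121 + 100) gives (4,2) = 88.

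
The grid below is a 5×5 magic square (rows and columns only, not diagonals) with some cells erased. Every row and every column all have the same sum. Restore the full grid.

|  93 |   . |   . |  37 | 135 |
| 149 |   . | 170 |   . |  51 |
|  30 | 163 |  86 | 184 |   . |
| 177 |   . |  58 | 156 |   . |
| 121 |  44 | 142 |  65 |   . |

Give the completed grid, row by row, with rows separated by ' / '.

Column 1 is already complete: 93 + 149 + 30 + 177 + 121 = 570, so that is the magic constant.
Row 3 must total 570; the given cells sum to 463, so (3,5) = 107.
Row 5 needs 570; the known cells sum to 372, so (5,5) = 198.
From column 3, 570 − (170 + 86 + 58 + 142) gives (1,3) = 114.
From column 4, 570 − (37 + 184 + 156 + 65) gives (2,4) = 128.
The remaining cell in column 5 is (4,5) = 570 − 491 = 79.
Row 1: 93 + 114 + 37 + 135 + ? = 570, so (1,2) = 191.
Row 2 needs 570; the known cells sum to 498, so (2,2) = 72.
The remaining cell in row 4 is (4,2) = 570 − 470 = 100.

93 191 114 37 135 / 149 72 170 128 51 / 30 163 86 184 107 / 177 100 58 156 79 / 121 44 142 65 198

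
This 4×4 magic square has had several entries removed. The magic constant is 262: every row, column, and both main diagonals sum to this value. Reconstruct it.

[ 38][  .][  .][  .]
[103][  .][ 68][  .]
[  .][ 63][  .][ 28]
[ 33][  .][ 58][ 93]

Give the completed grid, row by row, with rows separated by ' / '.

38 73 53 98 / 103 48 68 43 / 88 63 83 28 / 33 78 58 93

Using row 4: 33 + 58 + 93 + ? → (4,2) = 262 − 184 = 78.
Using column 1: 38 + 103 + 33 + ? → (3,1) = 262 − 174 = 88.
Anti-diagonal: 68 + 63 + 33 + ? = 262, so (1,4) = 98.
Row 3 must total 262; the given cells sum to 179, so (3,3) = 83.
The remaining cell in column 3 is (1,3) = 262 − 209 = 53.
From column 4, 262 − (98 + 28 + 93) gives (2,4) = 43.
The remaining cell in main diagonal is (2,2) = 262 − 214 = 48.
Row 1 needs 262; the known cells sum to 189, so (1,2) = 73.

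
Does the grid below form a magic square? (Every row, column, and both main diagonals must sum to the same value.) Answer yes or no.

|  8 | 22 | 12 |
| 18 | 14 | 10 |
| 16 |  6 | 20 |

Row 1: 8 + 22 + 12 = 42.
Row 2: 18 + 14 + 10 = 42.
Row 3: 16 + 6 + 20 = 42.
Column 1: 8 + 18 + 16 = 42.
Column 2: 22 + 14 + 6 = 42.
Column 3: 12 + 10 + 20 = 42.
Main diagonal: 8 + 14 + 20 = 42.
Anti-diagonal: 12 + 14 + 16 = 42.
All lines sum to 42.

Yes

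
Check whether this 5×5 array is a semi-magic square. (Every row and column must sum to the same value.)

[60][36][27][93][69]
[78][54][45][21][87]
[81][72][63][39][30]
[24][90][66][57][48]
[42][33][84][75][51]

Row 1: 60 + 36 + 27 + 93 + 69 = 285.
Row 2: 78 + 54 + 45 + 21 + 87 = 285.
Row 3: 81 + 72 + 63 + 39 + 30 = 285.
Row 4: 24 + 90 + 66 + 57 + 48 = 285.
Row 5: 42 + 33 + 84 + 75 + 51 = 285.
Column 1: 60 + 78 + 81 + 24 + 42 = 285.
Column 2: 36 + 54 + 72 + 90 + 33 = 285.
Column 3: 27 + 45 + 63 + 66 + 84 = 285.
Column 4: 93 + 21 + 39 + 57 + 75 = 285.
Column 5: 69 + 87 + 30 + 48 + 51 = 285.
All lines sum to 285.

Yes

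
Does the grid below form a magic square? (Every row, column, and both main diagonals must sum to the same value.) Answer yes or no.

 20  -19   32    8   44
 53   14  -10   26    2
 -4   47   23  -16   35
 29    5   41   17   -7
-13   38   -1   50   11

Row 1: 20 + (-19) + 32 + 8 + 44 = 85.
Row 2: 53 + 14 + (-10) + 26 + 2 = 85.
Row 3: -4 + 47 + 23 + (-16) + 35 = 85.
Row 4: 29 + 5 + 41 + 17 + (-7) = 85.
Row 5: -13 + 38 + (-1) + 50 + 11 = 85.
Column 1: 20 + 53 + (-4) + 29 + (-13) = 85.
Column 2: -19 + 14 + 47 + 5 + 38 = 85.
Column 3: 32 + (-10) + 23 + 41 + (-1) = 85.
Column 4: 8 + 26 + (-16) + 17 + 50 = 85.
Column 5: 44 + 2 + 35 + (-7) + 11 = 85.
Main diagonal: 20 + 14 + 23 + 17 + 11 = 85.
Anti-diagonal: 44 + 26 + 23 + 5 + (-13) = 85.
All lines sum to 85.

Yes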